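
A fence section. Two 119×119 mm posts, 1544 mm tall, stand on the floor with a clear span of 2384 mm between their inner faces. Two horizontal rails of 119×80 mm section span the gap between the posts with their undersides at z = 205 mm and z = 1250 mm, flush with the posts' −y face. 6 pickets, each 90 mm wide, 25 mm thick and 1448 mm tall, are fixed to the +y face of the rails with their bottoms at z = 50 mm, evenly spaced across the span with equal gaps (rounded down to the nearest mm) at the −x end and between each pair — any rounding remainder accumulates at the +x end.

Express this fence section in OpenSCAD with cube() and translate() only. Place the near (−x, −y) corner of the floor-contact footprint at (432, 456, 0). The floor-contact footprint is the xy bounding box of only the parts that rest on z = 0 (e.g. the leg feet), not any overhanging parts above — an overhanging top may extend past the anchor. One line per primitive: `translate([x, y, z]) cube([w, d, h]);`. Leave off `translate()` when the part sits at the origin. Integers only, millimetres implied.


translate([432, 456, 0]) cube([119, 119, 1544]);
translate([2935, 456, 0]) cube([119, 119, 1544]);
translate([551, 456, 205]) cube([2384, 119, 80]);
translate([551, 456, 1250]) cube([2384, 119, 80]);
translate([814, 575, 50]) cube([90, 25, 1448]);
translate([1167, 575, 50]) cube([90, 25, 1448]);
translate([1520, 575, 50]) cube([90, 25, 1448]);
translate([1873, 575, 50]) cube([90, 25, 1448]);
translate([2226, 575, 50]) cube([90, 25, 1448]);
translate([2579, 575, 50]) cube([90, 25, 1448]);


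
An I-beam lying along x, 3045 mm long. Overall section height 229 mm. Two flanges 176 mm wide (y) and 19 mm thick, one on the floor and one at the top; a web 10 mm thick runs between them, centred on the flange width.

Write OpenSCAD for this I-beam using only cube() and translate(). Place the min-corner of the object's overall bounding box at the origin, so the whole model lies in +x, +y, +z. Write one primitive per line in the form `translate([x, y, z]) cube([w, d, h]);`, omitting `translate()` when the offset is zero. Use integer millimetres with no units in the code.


cube([3045, 176, 19]);
translate([0, 83, 19]) cube([3045, 10, 191]);
translate([0, 0, 210]) cube([3045, 176, 19]);


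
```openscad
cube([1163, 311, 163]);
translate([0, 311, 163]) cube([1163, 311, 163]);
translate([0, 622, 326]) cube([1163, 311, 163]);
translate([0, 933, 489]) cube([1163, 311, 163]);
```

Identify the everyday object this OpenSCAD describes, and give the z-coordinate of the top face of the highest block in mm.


A staircase. The total rise is 652 mm.

4 identical blocks, each offset up and back from the previous — a staircase. Each step is 163 mm tall and there are 4 of them, so the total rise is 4 × 163 = 652 mm.


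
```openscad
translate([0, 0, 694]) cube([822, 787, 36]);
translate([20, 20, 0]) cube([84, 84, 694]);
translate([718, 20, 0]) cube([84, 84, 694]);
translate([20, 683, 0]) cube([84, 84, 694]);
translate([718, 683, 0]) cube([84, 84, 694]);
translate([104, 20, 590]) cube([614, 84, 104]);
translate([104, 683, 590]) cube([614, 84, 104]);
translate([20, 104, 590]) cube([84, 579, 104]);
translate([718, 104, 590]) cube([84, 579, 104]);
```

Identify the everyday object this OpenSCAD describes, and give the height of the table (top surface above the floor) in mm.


A table. The table height is 730 mm.

A 822×787×36 slab sits at z = 694 on four 84 mm square posts — a table. The top surface is at 694 + 36 = 730 mm.


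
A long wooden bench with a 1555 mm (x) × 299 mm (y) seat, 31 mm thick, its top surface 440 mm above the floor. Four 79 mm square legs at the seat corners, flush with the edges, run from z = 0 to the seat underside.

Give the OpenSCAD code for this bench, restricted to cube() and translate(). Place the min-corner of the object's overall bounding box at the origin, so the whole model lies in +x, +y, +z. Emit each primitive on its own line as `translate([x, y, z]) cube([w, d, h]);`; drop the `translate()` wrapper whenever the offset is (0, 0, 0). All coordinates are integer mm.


translate([0, 0, 409]) cube([1555, 299, 31]);
cube([79, 79, 409]);
translate([0, 220, 0]) cube([79, 79, 409]);
translate([1476, 0, 0]) cube([79, 79, 409]);
translate([1476, 220, 0]) cube([79, 79, 409]);


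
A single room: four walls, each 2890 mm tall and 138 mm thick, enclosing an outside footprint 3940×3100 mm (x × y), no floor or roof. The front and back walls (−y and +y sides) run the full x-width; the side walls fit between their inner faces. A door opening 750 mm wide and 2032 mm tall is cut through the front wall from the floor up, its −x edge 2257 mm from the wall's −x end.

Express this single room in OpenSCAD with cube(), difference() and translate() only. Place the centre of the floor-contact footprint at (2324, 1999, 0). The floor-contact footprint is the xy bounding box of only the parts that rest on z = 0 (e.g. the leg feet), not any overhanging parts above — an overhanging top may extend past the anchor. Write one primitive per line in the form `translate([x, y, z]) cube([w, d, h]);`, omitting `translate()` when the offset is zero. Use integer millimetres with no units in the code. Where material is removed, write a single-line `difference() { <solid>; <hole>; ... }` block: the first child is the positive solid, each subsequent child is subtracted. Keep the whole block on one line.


difference() { translate([354, 449, 0]) cube([3940, 138, 2890]); translate([2611, 449, 0]) cube([750, 138, 2032]); }
translate([354, 3411, 0]) cube([3940, 138, 2890]);
translate([354, 587, 0]) cube([138, 2824, 2890]);
translate([4156, 587, 0]) cube([138, 2824, 2890]);


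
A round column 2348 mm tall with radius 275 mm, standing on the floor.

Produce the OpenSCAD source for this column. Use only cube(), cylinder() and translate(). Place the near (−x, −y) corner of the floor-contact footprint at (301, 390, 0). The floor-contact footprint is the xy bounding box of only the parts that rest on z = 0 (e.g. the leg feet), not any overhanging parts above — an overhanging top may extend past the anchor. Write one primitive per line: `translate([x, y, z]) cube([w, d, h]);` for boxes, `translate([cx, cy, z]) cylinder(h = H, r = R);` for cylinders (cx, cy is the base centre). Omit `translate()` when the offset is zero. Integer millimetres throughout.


translate([576, 665, 0]) cylinder(h = 2348, r = 275);


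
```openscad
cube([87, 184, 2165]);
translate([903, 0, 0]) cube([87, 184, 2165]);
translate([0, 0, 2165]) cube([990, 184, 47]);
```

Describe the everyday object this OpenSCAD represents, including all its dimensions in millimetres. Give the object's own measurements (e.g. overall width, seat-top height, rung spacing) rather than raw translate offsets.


A door frame. The clear opening is 816 mm wide and 2165 mm high. Two 87 mm wide jambs, 184 mm deep, stand either side of the opening from the floor to the top of the opening. A 47 mm thick head sits across the top of both jambs, spanning the full outside width of the frame.


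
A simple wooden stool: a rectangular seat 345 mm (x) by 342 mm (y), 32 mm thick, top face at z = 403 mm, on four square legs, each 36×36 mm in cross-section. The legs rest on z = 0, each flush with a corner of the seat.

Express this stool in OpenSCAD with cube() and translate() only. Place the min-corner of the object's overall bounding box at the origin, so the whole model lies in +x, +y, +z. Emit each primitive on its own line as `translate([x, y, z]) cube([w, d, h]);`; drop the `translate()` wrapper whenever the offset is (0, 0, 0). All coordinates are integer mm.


// leg_h = 403 - 32 = 371
translate([0, 0, 371]) cube([345, 342, 32]);
cube([36, 36, 371]);
translate([309, 0, 0]) cube([36, 36, 371]);
translate([0, 306, 0]) cube([36, 36, 371]);
translate([309, 306, 0]) cube([36, 36, 371]);


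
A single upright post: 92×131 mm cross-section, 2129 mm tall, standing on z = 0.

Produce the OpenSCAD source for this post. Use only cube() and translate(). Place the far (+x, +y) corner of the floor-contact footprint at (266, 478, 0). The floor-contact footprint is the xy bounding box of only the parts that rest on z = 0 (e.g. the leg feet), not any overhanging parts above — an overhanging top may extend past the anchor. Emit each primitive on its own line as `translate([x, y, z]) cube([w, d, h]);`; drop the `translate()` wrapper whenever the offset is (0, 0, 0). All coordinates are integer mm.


translate([174, 347, 0]) cube([92, 131, 2129]);


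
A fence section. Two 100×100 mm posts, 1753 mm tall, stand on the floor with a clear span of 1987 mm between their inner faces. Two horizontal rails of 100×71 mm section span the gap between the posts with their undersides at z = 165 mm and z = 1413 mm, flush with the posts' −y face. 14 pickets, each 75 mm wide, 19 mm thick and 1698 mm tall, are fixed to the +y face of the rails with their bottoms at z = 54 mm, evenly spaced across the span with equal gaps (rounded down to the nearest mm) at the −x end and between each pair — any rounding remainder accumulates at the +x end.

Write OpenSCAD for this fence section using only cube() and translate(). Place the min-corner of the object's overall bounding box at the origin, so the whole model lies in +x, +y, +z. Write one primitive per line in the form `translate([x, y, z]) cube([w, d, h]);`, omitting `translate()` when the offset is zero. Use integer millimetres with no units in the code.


cube([100, 100, 1753]);
translate([2087, 0, 0]) cube([100, 100, 1753]);
translate([100, 0, 165]) cube([1987, 100, 71]);
translate([100, 0, 1413]) cube([1987, 100, 71]);
translate([162, 100, 54]) cube([75, 19, 1698]);
translate([299, 100, 54]) cube([75, 19, 1698]);
translate([436, 100, 54]) cube([75, 19, 1698]);
translate([573, 100, 54]) cube([75, 19, 1698]);
translate([710, 100, 54]) cube([75, 19, 1698]);
translate([847, 100, 54]) cube([75, 19, 1698]);
translate([984, 100, 54]) cube([75, 19, 1698]);
translate([1121, 100, 54]) cube([75, 19, 1698]);
translate([1258, 100, 54]) cube([75, 19, 1698]);
translate([1395, 100, 54]) cube([75, 19, 1698]);
translate([1532, 100, 54]) cube([75, 19, 1698]);
translate([1669, 100, 54]) cube([75, 19, 1698]);
translate([1806, 100, 54]) cube([75, 19, 1698]);
translate([1943, 100, 54]) cube([75, 19, 1698]);


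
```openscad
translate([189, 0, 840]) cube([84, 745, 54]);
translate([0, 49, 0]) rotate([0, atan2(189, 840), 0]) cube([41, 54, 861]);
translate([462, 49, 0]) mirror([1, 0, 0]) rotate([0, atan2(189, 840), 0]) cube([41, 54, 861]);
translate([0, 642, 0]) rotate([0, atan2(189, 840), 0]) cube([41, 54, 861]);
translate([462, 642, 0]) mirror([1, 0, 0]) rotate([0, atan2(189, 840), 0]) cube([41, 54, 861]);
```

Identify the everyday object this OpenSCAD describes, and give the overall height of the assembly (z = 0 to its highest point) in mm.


A sawhorse. The overall height is 894 mm.

A beam across two mirrored pairs of raked legs — a sawhorse. The beam's underside is at z = 840 (matching the legs' vertical rise in atan2(189, 840)) and the beam is 54 mm tall, so its top is at 840 + 54 = 894 mm. The raked legs top out at the beam's underside, so that is the highest point.


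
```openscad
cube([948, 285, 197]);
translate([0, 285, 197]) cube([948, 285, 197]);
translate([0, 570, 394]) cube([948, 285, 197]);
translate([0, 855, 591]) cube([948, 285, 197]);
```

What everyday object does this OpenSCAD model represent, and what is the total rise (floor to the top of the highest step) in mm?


A staircase. The total rise is 788 mm.

4 identical blocks, each offset up and back from the previous — a staircase. Each step is 197 mm tall and there are 4 of them, so the total rise is 4 × 197 = 788 mm.


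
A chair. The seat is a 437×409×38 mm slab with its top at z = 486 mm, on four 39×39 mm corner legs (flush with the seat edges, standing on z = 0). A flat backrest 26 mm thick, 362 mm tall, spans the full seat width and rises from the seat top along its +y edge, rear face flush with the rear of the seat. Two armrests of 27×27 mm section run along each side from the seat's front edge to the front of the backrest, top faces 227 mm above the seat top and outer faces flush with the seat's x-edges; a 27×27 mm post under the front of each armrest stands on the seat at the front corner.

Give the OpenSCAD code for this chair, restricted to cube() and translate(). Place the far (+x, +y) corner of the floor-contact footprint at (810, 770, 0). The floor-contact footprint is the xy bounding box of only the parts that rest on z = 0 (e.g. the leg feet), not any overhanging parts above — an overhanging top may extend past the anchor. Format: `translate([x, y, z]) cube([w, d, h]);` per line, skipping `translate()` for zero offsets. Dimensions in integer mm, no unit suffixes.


translate([373, 361, 448]) cube([437, 409, 38]);
translate([373, 361, 0]) cube([39, 39, 448]);
translate([771, 361, 0]) cube([39, 39, 448]);
translate([373, 731, 0]) cube([39, 39, 448]);
translate([771, 731, 0]) cube([39, 39, 448]);
translate([373, 744, 486]) cube([437, 26, 362]);
translate([373, 361, 686]) cube([27, 383, 27]);
translate([783, 361, 686]) cube([27, 383, 27]);
translate([373, 361, 486]) cube([27, 27, 200]);
translate([783, 361, 486]) cube([27, 27, 200]);


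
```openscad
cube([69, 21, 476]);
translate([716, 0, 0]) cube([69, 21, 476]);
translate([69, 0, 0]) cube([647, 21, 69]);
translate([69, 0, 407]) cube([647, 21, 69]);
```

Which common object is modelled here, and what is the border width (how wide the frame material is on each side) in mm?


A picture frame. The border width is 69 mm.

Four thin pieces enclosing a rectangular opening — a picture frame. The two full-height stiles are 476 mm tall; the top rail sits at z = 407 and is 69 mm tall, so the border above the opening is 476 − 407 = 69 mm, matching the stile x-width.


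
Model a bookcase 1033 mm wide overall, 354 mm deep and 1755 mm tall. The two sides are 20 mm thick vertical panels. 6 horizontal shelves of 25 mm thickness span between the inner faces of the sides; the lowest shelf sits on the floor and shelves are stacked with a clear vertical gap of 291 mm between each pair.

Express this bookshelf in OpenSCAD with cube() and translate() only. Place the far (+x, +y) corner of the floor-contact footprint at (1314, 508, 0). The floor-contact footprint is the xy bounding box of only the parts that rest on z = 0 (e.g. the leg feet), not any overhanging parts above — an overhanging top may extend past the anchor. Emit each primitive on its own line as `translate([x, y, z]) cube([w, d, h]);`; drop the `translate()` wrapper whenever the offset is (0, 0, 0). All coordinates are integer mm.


translate([281, 154, 0]) cube([20, 354, 1755]);
translate([1294, 154, 0]) cube([20, 354, 1755]);
translate([301, 154, 0]) cube([993, 354, 25]);
translate([301, 154, 316]) cube([993, 354, 25]);
translate([301, 154, 632]) cube([993, 354, 25]);
translate([301, 154, 948]) cube([993, 354, 25]);
translate([301, 154, 1264]) cube([993, 354, 25]);
translate([301, 154, 1580]) cube([993, 354, 25]);


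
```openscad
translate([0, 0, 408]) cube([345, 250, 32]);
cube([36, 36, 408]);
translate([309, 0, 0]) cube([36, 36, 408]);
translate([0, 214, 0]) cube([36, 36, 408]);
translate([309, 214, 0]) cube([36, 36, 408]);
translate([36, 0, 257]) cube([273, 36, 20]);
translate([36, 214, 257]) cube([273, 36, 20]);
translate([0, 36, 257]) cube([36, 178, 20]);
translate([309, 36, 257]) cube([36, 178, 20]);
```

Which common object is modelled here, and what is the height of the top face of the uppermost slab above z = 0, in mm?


A stool. The seat height is 440 mm.

A 345×250×32 slab at z = 408 on four corner posts — a stool. The seat top is 408 + 32 = 440 mm.


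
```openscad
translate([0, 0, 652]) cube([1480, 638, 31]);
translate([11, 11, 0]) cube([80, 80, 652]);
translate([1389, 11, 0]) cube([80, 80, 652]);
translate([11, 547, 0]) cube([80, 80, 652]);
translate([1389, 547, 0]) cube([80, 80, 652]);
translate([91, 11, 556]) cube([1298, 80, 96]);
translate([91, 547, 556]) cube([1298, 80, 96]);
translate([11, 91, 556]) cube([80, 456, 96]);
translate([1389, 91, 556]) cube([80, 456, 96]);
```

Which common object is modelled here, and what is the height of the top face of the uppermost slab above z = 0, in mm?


A table. The table height is 683 mm.

A 1480×638×31 slab sits at z = 652 on four 80 mm square posts — a table. The top surface is at 652 + 31 = 683 mm.


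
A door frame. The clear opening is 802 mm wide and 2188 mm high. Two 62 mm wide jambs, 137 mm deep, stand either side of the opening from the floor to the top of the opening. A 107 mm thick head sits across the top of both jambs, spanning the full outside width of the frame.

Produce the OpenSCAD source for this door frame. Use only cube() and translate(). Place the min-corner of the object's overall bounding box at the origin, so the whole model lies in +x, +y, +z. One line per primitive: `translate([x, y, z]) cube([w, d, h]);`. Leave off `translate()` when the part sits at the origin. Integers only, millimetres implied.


cube([62, 137, 2188]);
translate([864, 0, 0]) cube([62, 137, 2188]);
translate([0, 0, 2188]) cube([926, 137, 107]);


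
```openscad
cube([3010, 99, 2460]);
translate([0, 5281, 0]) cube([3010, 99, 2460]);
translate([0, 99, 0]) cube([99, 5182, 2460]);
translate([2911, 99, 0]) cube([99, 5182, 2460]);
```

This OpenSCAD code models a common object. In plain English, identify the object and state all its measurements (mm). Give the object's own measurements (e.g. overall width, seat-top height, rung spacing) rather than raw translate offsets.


The wall frame of a small rectangular building: four walls, each 2460 mm tall and 99 mm thick, enclosing a footprint 3010 mm (x) by 5380 mm (y) outside-to-outside, with no floor or roof. The front and back walls (the −y and +y sides) span the full width; the two side walls fit between them.


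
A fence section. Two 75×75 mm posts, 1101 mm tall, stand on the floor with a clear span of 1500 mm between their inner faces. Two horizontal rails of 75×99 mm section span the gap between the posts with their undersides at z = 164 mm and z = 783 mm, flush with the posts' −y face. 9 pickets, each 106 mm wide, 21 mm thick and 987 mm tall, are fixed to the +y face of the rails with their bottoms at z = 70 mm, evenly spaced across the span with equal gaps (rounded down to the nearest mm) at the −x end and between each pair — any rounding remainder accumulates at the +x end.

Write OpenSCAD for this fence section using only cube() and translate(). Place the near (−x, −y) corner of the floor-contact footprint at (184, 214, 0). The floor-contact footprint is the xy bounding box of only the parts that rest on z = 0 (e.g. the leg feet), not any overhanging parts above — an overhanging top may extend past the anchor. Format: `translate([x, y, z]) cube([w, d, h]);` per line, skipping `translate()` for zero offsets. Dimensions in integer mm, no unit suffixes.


translate([184, 214, 0]) cube([75, 75, 1101]);
translate([1759, 214, 0]) cube([75, 75, 1101]);
translate([259, 214, 164]) cube([1500, 75, 99]);
translate([259, 214, 783]) cube([1500, 75, 99]);
translate([313, 289, 70]) cube([106, 21, 987]);
translate([473, 289, 70]) cube([106, 21, 987]);
translate([633, 289, 70]) cube([106, 21, 987]);
translate([793, 289, 70]) cube([106, 21, 987]);
translate([953, 289, 70]) cube([106, 21, 987]);
translate([1113, 289, 70]) cube([106, 21, 987]);
translate([1273, 289, 70]) cube([106, 21, 987]);
translate([1433, 289, 70]) cube([106, 21, 987]);
translate([1593, 289, 70]) cube([106, 21, 987]);


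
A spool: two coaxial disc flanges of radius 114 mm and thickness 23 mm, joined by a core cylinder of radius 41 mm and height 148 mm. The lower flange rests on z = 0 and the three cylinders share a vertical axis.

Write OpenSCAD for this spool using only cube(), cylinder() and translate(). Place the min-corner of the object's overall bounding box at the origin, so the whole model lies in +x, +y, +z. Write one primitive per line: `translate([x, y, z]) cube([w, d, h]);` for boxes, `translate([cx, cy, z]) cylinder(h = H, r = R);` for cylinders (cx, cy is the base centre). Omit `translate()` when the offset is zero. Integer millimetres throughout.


translate([114, 114, 0]) cylinder(h = 23, r = 114);
translate([114, 114, 23]) cylinder(h = 148, r = 41);
translate([114, 114, 171]) cylinder(h = 23, r = 114);


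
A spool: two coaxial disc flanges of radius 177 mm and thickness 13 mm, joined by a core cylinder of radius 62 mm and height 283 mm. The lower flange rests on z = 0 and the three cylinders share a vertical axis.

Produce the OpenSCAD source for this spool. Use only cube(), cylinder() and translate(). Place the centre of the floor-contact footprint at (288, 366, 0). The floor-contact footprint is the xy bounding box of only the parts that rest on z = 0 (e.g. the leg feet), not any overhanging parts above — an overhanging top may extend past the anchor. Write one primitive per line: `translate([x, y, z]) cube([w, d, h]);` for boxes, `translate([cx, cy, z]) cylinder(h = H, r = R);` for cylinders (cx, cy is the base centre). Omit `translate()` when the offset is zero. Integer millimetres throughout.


translate([288, 366, 0]) cylinder(h = 13, r = 177);
translate([288, 366, 13]) cylinder(h = 283, r = 62);
translate([288, 366, 296]) cylinder(h = 13, r = 177);


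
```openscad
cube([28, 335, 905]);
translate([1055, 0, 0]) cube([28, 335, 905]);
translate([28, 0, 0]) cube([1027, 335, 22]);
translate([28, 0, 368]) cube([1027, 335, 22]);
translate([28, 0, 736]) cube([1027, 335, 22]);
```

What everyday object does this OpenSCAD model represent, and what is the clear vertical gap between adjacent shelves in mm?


A bookshelf. The clear shelf gap is 346 mm.

Two tall side panels with 3 horizontal boards between them — a bookshelf. The first two shelf undersides are at z = 0 and z = 368; with shelf thickness 22, the clear gap is 368 − 0 − 22 = 346 mm.


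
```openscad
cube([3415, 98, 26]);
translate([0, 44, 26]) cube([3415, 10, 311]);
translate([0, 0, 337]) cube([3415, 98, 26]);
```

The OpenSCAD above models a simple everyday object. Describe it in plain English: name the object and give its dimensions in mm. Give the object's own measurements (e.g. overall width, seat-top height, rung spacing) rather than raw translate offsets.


An I-beam lying along x, 3415 mm long. Overall section height 363 mm. Two flanges 98 mm wide (y) and 26 mm thick, one on the floor and one at the top; a web 10 mm thick runs between them, centred on the flange width.


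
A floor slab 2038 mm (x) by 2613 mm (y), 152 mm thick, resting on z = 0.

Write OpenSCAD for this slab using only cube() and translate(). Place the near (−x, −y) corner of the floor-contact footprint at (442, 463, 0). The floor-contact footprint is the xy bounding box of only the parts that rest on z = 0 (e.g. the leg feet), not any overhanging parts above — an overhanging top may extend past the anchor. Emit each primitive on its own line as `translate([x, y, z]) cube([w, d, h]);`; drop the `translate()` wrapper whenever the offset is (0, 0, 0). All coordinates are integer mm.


translate([442, 463, 0]) cube([2038, 2613, 152]);


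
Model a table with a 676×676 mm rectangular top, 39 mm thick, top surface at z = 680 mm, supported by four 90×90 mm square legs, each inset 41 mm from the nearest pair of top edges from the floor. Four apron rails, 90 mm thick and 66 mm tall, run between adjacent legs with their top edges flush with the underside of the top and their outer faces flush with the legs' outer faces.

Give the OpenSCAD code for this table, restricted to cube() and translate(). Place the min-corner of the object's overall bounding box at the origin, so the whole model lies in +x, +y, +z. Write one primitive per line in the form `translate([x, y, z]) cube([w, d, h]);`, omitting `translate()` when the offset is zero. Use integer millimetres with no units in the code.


translate([0, 0, 641]) cube([676, 676, 39]);
translate([41, 41, 0]) cube([90, 90, 641]);
translate([545, 41, 0]) cube([90, 90, 641]);
translate([41, 545, 0]) cube([90, 90, 641]);
translate([545, 545, 0]) cube([90, 90, 641]);
translate([131, 41, 575]) cube([414, 90, 66]);
translate([131, 545, 575]) cube([414, 90, 66]);
translate([41, 131, 575]) cube([90, 414, 66]);
translate([545, 131, 575]) cube([90, 414, 66]);


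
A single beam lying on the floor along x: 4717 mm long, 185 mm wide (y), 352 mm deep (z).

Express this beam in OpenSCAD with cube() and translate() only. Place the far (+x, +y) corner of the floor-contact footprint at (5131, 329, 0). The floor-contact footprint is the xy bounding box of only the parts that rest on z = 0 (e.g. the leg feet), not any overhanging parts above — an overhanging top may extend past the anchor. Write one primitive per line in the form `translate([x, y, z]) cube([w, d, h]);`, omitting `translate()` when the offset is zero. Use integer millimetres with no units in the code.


translate([414, 144, 0]) cube([4717, 185, 352]);


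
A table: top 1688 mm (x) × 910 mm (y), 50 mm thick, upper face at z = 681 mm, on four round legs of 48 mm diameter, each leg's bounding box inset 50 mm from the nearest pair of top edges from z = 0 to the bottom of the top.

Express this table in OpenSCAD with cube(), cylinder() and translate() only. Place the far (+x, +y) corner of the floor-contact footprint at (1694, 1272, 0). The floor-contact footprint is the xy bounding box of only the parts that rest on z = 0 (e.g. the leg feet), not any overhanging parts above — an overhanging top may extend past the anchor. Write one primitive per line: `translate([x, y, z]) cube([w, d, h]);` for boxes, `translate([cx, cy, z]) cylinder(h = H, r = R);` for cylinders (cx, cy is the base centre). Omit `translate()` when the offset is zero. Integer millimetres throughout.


translate([56, 412, 631]) cube([1688, 910, 50]);
translate([130, 486, 0]) cylinder(h = 631, r = 24);
translate([1670, 486, 0]) cylinder(h = 631, r = 24);
translate([130, 1248, 0]) cylinder(h = 631, r = 24);
translate([1670, 1248, 0]) cylinder(h = 631, r = 24);


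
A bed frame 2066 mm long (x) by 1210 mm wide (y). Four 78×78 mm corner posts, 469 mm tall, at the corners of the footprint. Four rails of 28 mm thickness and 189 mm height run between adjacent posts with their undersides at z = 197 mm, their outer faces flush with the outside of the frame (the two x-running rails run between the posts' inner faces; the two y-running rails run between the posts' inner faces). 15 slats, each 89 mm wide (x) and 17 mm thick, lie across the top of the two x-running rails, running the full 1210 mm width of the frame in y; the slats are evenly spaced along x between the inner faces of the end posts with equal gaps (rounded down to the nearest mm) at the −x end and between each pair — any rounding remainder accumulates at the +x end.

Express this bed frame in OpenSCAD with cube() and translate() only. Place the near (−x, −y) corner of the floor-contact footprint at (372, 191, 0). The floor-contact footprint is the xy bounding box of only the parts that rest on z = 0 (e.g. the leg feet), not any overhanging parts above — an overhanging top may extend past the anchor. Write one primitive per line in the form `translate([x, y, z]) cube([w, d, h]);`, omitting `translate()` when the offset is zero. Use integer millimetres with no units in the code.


translate([372, 191, 0]) cube([78, 78, 469]);
translate([372, 1323, 0]) cube([78, 78, 469]);
translate([2360, 191, 0]) cube([78, 78, 469]);
translate([2360, 1323, 0]) cube([78, 78, 469]);
translate([450, 191, 197]) cube([1910, 28, 189]);
translate([450, 1373, 197]) cube([1910, 28, 189]);
translate([372, 269, 197]) cube([28, 1054, 189]);
translate([2410, 269, 197]) cube([28, 1054, 189]);
translate([485, 191, 386]) cube([89, 1210, 17]);
translate([609, 191, 386]) cube([89, 1210, 17]);
translate([733, 191, 386]) cube([89, 1210, 17]);
translate([857, 191, 386]) cube([89, 1210, 17]);
translate([981, 191, 386]) cube([89, 1210, 17]);
translate([1105, 191, 386]) cube([89, 1210, 17]);
translate([1229, 191, 386]) cube([89, 1210, 17]);
translate([1353, 191, 386]) cube([89, 1210, 17]);
translate([1477, 191, 386]) cube([89, 1210, 17]);
translate([1601, 191, 386]) cube([89, 1210, 17]);
translate([1725, 191, 386]) cube([89, 1210, 17]);
translate([1849, 191, 386]) cube([89, 1210, 17]);
translate([1973, 191, 386]) cube([89, 1210, 17]);
translate([2097, 191, 386]) cube([89, 1210, 17]);
translate([2221, 191, 386]) cube([89, 1210, 17]);


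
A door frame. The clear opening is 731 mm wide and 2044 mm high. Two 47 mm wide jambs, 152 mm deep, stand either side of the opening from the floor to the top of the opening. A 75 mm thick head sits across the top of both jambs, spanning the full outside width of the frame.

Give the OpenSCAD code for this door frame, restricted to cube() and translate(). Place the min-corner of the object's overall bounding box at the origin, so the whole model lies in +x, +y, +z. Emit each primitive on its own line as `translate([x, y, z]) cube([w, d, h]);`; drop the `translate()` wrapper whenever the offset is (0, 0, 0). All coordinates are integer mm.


cube([47, 152, 2044]);
translate([778, 0, 0]) cube([47, 152, 2044]);
translate([0, 0, 2044]) cube([825, 152, 75]);


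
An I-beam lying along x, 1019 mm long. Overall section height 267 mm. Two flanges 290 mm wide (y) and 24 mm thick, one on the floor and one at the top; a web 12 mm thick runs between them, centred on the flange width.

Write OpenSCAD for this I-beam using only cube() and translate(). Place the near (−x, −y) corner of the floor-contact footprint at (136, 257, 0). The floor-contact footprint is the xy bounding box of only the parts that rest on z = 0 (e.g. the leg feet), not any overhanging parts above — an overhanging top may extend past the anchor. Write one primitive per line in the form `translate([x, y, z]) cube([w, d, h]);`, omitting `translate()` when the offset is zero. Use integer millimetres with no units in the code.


translate([136, 257, 0]) cube([1019, 290, 24]);
translate([136, 396, 24]) cube([1019, 12, 219]);
translate([136, 257, 243]) cube([1019, 290, 24]);


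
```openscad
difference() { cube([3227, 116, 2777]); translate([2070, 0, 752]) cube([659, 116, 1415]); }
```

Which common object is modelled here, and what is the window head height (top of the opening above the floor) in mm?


A wall with a window opening. The window head height is 2167 mm.

A wall with a rectangular opening subtracted — a window. Sill at z = 752, opening 1415 mm tall, so the head is at 752 + 1415 = 2167 mm.


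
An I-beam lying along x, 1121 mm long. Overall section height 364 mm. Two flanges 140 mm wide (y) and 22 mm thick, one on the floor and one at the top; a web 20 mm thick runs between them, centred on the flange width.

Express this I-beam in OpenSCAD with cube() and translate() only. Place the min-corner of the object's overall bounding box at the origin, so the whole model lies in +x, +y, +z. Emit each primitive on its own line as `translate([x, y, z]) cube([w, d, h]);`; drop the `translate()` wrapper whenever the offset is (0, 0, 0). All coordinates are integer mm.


cube([1121, 140, 22]);
translate([0, 60, 22]) cube([1121, 20, 320]);
translate([0, 0, 342]) cube([1121, 140, 22]);


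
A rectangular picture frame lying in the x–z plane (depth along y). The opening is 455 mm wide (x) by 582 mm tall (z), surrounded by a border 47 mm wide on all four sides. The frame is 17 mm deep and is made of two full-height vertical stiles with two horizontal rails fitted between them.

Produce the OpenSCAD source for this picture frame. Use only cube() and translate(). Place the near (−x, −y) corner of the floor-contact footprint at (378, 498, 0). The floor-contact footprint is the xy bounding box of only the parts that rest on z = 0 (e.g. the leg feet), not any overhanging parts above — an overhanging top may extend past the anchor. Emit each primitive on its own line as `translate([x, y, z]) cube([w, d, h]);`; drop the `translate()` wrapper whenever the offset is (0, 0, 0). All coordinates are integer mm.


translate([378, 498, 0]) cube([47, 17, 676]);
translate([880, 498, 0]) cube([47, 17, 676]);
translate([425, 498, 0]) cube([455, 17, 47]);
translate([425, 498, 629]) cube([455, 17, 47]);


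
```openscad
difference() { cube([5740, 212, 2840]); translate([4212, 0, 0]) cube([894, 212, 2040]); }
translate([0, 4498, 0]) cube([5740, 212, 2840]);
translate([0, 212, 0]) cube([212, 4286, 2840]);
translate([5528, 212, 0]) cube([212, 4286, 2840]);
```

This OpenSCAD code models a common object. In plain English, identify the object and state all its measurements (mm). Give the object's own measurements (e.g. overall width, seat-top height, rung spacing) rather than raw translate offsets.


A single room: four walls, each 2840 mm tall and 212 mm thick, enclosing an outside footprint 5740×4710 mm (x × y), no floor or roof. The front and back walls (−y and +y sides) run the full x-width; the side walls fit between their inner faces. A door opening 894 mm wide and 2040 mm tall is cut through the front wall from the floor up, its −x edge 4212 mm from the wall's −x end.


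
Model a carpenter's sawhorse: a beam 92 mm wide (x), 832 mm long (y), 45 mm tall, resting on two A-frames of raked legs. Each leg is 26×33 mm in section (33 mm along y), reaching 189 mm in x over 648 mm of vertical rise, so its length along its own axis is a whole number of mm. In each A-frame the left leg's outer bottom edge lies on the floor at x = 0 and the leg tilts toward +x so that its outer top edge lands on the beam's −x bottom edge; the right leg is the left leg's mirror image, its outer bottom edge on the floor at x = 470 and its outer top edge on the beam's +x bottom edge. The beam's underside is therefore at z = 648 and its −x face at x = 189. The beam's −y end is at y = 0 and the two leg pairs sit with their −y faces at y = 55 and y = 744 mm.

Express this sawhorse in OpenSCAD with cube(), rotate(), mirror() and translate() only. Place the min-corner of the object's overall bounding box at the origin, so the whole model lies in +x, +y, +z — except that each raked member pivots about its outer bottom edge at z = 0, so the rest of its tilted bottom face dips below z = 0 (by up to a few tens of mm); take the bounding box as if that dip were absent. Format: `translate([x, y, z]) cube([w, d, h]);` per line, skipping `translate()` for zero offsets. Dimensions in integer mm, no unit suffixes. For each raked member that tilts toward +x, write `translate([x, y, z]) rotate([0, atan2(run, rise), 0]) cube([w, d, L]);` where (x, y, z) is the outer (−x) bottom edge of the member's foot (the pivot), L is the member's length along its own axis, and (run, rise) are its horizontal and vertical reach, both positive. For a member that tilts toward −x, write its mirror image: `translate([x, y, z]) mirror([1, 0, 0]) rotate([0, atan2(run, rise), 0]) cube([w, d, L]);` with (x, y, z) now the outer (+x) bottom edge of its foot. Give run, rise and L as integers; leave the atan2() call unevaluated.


// leg length = √(189² + 648²) = 675
// right-leg outer foot x = 2·189 + 92 = 470
// beam min-corner = (189, 0, 648)
translate([189, 0, 648]) cube([92, 832, 45]);
translate([0, 55, 0]) rotate([0, atan2(189, 648), 0]) cube([26, 33, 675]);
translate([470, 55, 0]) mirror([1, 0, 0]) rotate([0, atan2(189, 648), 0]) cube([26, 33, 675]);
translate([0, 744, 0]) rotate([0, atan2(189, 648), 0]) cube([26, 33, 675]);
translate([470, 744, 0]) mirror([1, 0, 0]) rotate([0, atan2(189, 648), 0]) cube([26, 33, 675]);


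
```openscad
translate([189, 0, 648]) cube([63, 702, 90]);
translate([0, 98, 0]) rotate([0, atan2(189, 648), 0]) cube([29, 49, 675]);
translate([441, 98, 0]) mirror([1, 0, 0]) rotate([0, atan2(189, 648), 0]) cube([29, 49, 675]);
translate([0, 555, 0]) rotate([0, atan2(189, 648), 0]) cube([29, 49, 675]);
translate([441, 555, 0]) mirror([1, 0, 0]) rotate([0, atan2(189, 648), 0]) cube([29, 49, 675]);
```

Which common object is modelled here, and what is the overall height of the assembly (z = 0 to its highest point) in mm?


A sawhorse. The overall height is 738 mm.

A beam across two mirrored pairs of raked legs — a sawhorse. The beam's underside is at z = 648 (matching the legs' vertical rise in atan2(189, 648)) and the beam is 90 mm tall, so its top is at 648 + 90 = 738 mm. The raked legs top out at the beam's underside, so that is the highest point.


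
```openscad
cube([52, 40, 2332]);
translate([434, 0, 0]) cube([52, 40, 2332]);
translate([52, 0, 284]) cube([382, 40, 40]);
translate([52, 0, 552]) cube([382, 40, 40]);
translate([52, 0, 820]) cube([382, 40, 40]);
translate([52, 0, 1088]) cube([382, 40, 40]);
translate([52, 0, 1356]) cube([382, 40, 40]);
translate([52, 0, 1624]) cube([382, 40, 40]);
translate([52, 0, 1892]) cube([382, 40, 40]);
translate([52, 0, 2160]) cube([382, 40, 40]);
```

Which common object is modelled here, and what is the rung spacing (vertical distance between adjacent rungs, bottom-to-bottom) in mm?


A ladder. The rung spacing is 268 mm.

Two tall 52×40 posts with 8 short bars between them — a ladder. Adjacent rungs sit at z = 284 and z = 552, so the spacing is 552 − 284 = 268 mm.


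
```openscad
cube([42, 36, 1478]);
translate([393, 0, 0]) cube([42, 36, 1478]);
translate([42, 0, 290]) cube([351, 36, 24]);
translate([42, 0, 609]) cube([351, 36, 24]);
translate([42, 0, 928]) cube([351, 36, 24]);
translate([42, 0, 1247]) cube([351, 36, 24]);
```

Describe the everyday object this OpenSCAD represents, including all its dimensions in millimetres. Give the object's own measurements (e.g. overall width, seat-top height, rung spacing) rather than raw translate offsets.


A straight ladder. Two 42×36 mm vertical rails, 1478 mm tall, stand 435 mm apart (outside-to-outside) with their front faces coplanar on the −y side. 4 rungs, each 36 mm deep and 24 mm tall, span between the inner faces of the rails, front faces flush with the rails. The lowest rung's underside is at z = 290 mm and rungs are spaced 319 mm apart (underside to underside).


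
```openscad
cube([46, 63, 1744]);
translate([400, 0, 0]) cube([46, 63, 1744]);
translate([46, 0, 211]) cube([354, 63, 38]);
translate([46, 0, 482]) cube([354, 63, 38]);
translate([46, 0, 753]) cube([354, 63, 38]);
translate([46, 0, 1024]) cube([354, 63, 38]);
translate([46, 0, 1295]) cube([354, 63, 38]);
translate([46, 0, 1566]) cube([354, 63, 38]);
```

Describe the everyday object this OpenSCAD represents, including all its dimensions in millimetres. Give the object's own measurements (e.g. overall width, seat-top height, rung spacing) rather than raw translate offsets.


A straight ladder. Two 46×63 mm vertical rails, 1744 mm tall, stand 446 mm apart (outside-to-outside) with their front faces coplanar on the −y side. 6 rungs, each 63 mm deep and 38 mm tall, span between the inner faces of the rails, front faces flush with the rails. The lowest rung's underside is at z = 211 mm and rungs are spaced 271 mm apart (underside to underside).


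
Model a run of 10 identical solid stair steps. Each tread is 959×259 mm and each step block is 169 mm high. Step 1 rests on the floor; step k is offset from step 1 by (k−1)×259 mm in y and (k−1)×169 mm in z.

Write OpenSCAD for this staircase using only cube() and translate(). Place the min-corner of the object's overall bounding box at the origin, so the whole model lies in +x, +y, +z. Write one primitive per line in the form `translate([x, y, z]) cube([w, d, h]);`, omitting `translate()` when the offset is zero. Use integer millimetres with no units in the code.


cube([959, 259, 169]);
translate([0, 259, 169]) cube([959, 259, 169]);
translate([0, 518, 338]) cube([959, 259, 169]);
translate([0, 777, 507]) cube([959, 259, 169]);
translate([0, 1036, 676]) cube([959, 259, 169]);
translate([0, 1295, 845]) cube([959, 259, 169]);
translate([0, 1554, 1014]) cube([959, 259, 169]);
translate([0, 1813, 1183]) cube([959, 259, 169]);
translate([0, 2072, 1352]) cube([959, 259, 169]);
translate([0, 2331, 1521]) cube([959, 259, 169]);
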